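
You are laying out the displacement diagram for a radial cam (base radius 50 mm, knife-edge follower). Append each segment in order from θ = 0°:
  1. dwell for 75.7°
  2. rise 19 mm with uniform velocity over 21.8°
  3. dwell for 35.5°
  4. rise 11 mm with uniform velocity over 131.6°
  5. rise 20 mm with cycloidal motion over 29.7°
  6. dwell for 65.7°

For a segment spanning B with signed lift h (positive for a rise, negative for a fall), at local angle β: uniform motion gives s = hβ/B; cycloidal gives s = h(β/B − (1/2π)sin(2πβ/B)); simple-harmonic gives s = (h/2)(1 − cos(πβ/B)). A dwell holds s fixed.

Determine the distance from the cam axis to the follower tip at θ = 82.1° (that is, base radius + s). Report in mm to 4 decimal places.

seg 1 [0°–75.7°] dwell: s stays 0.0000
seg 2 [75.7°–97.5°] uniform, h=19: θ=82.1° here. β=6.4, B=21.8. 19·6.4/21.8 = 5.5780 → s = 5.5780
radial distance = base radius + s = 50 + 5.5780 = 55.5780

55.5780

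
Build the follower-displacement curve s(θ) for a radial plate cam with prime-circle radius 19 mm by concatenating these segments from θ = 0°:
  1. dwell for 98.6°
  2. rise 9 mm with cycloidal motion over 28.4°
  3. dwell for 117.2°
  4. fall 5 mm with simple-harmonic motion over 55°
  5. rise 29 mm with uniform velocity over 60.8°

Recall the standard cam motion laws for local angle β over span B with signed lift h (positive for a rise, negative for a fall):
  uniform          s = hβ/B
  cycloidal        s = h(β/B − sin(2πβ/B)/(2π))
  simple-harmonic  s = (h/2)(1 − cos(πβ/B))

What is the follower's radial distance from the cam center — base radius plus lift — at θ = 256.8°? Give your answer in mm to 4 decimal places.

seg 1 [0°–98.6°] dwell: s stays 0.0000
seg 2 [98.6°–127°] cycloidal, h=9: full span → s += 9 → s = 9.0000
seg 3 [127°–244.2°] dwell: s stays 9.0000
seg 4 [244.2°–299.2°] simple-harmonic, h=-5: θ=256.8° here. β=12.6, B=55. -5/2·(1 − cos(π·0.2291)) = -0.6200 → s = 8.3800
radial distance = base radius + s = 19 + 8.3800 = 27.3800

27.3800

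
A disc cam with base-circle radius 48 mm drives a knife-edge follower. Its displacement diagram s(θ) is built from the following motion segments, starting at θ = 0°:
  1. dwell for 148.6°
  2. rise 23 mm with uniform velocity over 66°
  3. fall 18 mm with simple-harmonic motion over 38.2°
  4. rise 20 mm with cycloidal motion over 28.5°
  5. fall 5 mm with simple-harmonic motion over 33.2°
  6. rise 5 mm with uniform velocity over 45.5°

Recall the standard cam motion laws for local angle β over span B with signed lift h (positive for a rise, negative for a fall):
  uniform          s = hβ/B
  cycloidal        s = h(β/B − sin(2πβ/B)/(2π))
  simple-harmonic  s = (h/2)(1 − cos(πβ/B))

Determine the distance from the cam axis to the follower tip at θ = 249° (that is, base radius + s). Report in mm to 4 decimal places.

seg 1 [0°–148.6°] dwell: s stays 0.0000
seg 2 [148.6°–214.6°] uniform, h=23: full span → s += 23 → s = 23.0000
seg 3 [214.6°–252.8°] simple-harmonic, h=-18: θ=249° here. β=34.4, B=38.2. -18/2·(1 − cos(π·0.9005)) = -17.5641 → s = 5.4359
radial distance = base radius + s = 48 + 5.4359 = 53.4359

53.4359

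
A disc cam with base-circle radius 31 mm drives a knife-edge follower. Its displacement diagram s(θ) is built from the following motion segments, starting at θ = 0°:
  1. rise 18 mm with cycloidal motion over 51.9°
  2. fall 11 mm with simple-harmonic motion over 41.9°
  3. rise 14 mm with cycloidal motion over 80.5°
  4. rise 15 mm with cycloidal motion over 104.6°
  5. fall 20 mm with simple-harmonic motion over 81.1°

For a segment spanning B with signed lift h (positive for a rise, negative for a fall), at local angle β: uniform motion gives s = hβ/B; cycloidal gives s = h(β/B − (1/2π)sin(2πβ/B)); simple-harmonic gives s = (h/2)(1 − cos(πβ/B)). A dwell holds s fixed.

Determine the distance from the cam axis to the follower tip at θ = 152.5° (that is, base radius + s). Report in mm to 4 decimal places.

seg 1 [0°–51.9°] cycloidal, h=18: full span → s += 18 → s = 18.0000
seg 2 [51.9°–93.8°] simple-harmonic, h=-11: full span → s += -11 → s = 7.0000
seg 3 [93.8°–174.3°] cycloidal, h=14: θ=152.5° here. β=58.7, B=80.5. 14·(0.7292 − sin(2π·0.7292)/(2π)) = 12.4178 → s = 19.4178
radial distance = base radius + s = 31 + 19.4178 = 50.4178

50.4178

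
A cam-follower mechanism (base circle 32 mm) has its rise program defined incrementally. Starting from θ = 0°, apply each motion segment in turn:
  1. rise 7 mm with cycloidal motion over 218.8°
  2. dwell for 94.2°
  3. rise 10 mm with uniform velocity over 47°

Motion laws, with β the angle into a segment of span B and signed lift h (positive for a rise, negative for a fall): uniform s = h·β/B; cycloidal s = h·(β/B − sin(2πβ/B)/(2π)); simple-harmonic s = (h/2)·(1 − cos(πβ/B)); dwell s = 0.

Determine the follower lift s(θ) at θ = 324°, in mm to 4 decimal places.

seg 1 [0°–218.8°] cycloidal, h=7: full span → s += 7 → s = 7.0000
seg 2 [218.8°–313°] dwell: s stays 7.0000
seg 3 [313°–360°] uniform, h=10: θ=324° here. β=11, B=47. 10·11/47 = 2.3404 → s = 9.3404

9.3404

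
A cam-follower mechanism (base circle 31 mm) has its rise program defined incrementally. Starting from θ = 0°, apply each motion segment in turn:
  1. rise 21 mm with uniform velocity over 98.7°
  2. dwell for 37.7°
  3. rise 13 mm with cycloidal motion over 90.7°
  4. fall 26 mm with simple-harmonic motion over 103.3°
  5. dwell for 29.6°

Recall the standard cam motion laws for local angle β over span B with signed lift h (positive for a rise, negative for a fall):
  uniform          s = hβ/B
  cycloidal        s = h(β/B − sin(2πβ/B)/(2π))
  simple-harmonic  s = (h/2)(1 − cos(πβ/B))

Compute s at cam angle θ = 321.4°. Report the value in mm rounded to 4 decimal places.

seg 1 [0°–98.7°] uniform, h=21: full span → s += 21 → s = 21.0000
seg 2 [98.7°–136.4°] dwell: s stays 21.0000
seg 3 [136.4°–227.1°] cycloidal, h=13: full span → s += 13 → s = 34.0000
seg 4 [227.1°–330.4°] simple-harmonic, h=-26: θ=321.4° here. β=94.3, B=103.3. -26/2·(1 − cos(π·0.9129)) = -25.5161 → s = 8.4839

8.4839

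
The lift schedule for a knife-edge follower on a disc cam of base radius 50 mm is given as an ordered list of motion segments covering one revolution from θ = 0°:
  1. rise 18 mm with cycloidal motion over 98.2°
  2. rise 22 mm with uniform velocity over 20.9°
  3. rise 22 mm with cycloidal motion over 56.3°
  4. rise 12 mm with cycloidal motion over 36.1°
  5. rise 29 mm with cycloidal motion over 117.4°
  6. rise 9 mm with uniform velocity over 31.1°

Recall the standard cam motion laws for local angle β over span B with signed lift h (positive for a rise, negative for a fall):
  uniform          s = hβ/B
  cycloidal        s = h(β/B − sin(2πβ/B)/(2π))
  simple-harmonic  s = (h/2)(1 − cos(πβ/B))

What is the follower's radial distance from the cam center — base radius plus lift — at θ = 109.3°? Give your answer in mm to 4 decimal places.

seg 1 [0°–98.2°] cycloidal, h=18: full span → s += 18 → s = 18.0000
seg 2 [98.2°–119.1°] uniform, h=22: θ=109.3° here. β=11.1, B=20.9. 22·11.1/20.9 = 11.6842 → s = 29.6842
radial distance = base radius + s = 50 + 29.6842 = 79.6842

79.6842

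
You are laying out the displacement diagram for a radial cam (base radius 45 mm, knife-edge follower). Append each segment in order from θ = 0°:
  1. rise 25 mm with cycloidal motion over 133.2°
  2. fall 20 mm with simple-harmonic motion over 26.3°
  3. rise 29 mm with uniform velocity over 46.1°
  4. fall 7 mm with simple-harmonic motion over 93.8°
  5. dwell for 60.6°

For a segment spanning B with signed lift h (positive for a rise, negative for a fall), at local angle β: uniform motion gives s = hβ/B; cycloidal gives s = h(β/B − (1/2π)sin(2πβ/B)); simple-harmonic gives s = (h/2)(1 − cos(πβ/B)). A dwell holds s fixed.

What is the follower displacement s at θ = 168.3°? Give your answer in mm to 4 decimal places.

seg 1 [0°–133.2°] cycloidal, h=25: full span → s += 25 → s = 25.0000
seg 2 [133.2°–159.5°] simple-harmonic, h=-20: full span → s += -20 → s = 5.0000
seg 3 [159.5°–205.6°] uniform, h=29: θ=168.3° here. β=8.8, B=46.1. 29·8.8/46.1 = 5.5358 → s = 10.5358

10.5358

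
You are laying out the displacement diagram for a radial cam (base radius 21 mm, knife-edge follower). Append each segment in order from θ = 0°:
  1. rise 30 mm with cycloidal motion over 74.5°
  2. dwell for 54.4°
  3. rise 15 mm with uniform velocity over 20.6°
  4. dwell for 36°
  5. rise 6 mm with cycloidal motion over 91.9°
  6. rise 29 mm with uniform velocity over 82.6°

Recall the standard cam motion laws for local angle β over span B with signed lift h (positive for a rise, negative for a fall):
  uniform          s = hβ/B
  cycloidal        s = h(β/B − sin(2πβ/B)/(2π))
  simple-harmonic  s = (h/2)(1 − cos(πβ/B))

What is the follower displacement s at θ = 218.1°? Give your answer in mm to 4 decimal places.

seg 1 [0°–74.5°] cycloidal, h=30: full span → s += 30 → s = 30.0000
seg 2 [74.5°–128.9°] dwell: s stays 30.0000
seg 3 [128.9°–149.5°] uniform, h=15: full span → s += 15 → s = 45.0000
seg 4 [149.5°–185.5°] dwell: s stays 45.0000
seg 5 [185.5°–277.4°] cycloidal, h=6: θ=218.1° here. β=32.6, B=91.9. 6·(0.3547 − sin(2π·0.3547)/(2π)) = 1.3729 → s = 46.3729

46.3729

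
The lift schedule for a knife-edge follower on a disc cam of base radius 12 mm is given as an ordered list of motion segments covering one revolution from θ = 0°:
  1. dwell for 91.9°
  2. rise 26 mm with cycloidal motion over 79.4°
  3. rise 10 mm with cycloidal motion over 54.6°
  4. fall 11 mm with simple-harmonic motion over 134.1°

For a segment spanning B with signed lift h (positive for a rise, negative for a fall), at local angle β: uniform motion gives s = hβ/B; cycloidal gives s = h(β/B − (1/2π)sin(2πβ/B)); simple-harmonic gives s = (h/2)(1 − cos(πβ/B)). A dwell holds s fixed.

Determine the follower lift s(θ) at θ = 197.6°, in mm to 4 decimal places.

seg 1 [0°–91.9°] dwell: s stays 0.0000
seg 2 [91.9°–171.3°] cycloidal, h=26: full span → s += 26 → s = 26.0000
seg 3 [171.3°–225.9°] cycloidal, h=10: θ=197.6° here. β=26.3, B=54.6. 10·(0.4817 − sin(2π·0.4817)/(2π)) = 4.6341 → s = 30.6341

30.6341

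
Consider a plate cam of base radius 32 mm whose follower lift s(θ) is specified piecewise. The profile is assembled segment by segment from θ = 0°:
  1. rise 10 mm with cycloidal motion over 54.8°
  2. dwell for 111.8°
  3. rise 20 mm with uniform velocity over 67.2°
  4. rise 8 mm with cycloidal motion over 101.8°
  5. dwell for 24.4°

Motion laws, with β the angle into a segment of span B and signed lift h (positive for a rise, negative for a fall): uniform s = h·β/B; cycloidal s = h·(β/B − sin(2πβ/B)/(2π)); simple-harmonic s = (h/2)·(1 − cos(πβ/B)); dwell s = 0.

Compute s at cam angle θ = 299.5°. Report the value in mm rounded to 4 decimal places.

seg 1 [0°–54.8°] cycloidal, h=10: full span → s += 10 → s = 10.0000
seg 2 [54.8°–166.6°] dwell: s stays 10.0000
seg 3 [166.6°–233.8°] uniform, h=20: full span → s += 20 → s = 30.0000
seg 4 [233.8°–335.6°] cycloidal, h=8: θ=299.5° here. β=65.7, B=101.8. 8·(0.6454 − sin(2π·0.6454)/(2π)) = 6.1710 → s = 36.1710

36.1710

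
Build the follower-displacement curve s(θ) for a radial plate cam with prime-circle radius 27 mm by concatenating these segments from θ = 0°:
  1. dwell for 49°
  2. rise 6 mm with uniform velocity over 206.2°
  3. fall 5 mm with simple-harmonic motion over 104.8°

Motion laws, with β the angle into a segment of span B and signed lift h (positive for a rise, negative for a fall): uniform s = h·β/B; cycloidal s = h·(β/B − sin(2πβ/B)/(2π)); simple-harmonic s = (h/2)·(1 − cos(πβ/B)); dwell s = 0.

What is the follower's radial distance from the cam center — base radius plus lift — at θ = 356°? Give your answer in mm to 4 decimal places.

seg 1 [0°–49°] dwell: s stays 0.0000
seg 2 [49°–255.2°] uniform, h=6: full span → s += 6 → s = 6.0000
seg 3 [255.2°–360°] simple-harmonic, h=-5: θ=356° here. β=100.8, B=104.8. -5/2·(1 − cos(π·0.9618)) = -4.9820 → s = 1.0180
radial distance = base radius + s = 27 + 1.0180 = 28.0180

28.0180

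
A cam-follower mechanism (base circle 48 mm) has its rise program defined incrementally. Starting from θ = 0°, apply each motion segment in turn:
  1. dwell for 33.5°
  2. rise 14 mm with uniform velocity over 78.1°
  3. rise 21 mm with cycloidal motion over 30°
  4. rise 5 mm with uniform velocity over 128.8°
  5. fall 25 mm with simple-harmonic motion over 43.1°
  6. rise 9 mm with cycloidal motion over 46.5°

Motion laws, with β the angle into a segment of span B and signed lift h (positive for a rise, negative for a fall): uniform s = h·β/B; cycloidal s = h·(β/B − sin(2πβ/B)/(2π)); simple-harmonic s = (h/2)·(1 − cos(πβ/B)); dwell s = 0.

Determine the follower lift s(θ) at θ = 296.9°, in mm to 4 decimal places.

seg 1 [0°–33.5°] dwell: s stays 0.0000
seg 2 [33.5°–111.6°] uniform, h=14: full span → s += 14 → s = 14.0000
seg 3 [111.6°–141.6°] cycloidal, h=21: full span → s += 21 → s = 35.0000
seg 4 [141.6°–270.4°] uniform, h=5: full span → s += 5 → s = 40.0000
seg 5 [270.4°–313.5°] simple-harmonic, h=-25: θ=296.9° here. β=26.5, B=43.1. -25/2·(1 − cos(π·0.6148)) = -16.9129 → s = 23.0871

23.0871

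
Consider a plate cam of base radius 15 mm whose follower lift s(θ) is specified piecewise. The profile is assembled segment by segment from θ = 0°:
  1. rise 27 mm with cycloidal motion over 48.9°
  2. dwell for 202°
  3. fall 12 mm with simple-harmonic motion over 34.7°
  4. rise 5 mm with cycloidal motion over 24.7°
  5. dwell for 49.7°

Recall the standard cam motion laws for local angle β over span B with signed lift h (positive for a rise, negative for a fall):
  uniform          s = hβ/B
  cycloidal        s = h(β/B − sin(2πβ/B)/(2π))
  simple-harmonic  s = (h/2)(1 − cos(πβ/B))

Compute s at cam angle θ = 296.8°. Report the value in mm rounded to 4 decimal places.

seg 1 [0°–48.9°] cycloidal, h=27: full span → s += 27 → s = 27.0000
seg 2 [48.9°–250.9°] dwell: s stays 27.0000
seg 3 [250.9°–285.6°] simple-harmonic, h=-12: full span → s += -12 → s = 15.0000
seg 4 [285.6°–310.3°] cycloidal, h=5: θ=296.8° here. β=11.2, B=24.7. 5·(0.4534 − sin(2π·0.4534)/(2π)) = 2.0377 → s = 17.0377

17.0377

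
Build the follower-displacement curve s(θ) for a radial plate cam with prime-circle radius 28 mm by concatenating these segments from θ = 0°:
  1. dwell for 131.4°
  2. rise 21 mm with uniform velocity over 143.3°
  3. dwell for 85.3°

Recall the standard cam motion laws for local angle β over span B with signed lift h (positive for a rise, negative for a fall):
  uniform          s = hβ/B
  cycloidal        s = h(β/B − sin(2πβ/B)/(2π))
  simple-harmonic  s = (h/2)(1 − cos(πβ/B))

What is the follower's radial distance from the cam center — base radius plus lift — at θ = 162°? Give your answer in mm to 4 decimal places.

seg 1 [0°–131.4°] dwell: s stays 0.0000
seg 2 [131.4°–274.7°] uniform, h=21: θ=162° here. β=30.6, B=143.3. 21·30.6/143.3 = 4.4843 → s = 4.4843
radial distance = base radius + s = 28 + 4.4843 = 32.4843

32.4843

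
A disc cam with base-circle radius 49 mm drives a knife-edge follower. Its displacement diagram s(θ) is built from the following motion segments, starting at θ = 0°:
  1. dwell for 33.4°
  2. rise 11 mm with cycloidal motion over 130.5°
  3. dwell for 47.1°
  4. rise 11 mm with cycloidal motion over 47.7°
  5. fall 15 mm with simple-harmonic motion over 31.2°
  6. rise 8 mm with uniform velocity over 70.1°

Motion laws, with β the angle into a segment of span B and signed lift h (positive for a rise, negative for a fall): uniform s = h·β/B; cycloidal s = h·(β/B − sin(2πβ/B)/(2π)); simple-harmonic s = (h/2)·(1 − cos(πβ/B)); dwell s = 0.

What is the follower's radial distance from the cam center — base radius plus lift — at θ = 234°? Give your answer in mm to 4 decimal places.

seg 1 [0°–33.4°] dwell: s stays 0.0000
seg 2 [33.4°–163.9°] cycloidal, h=11: full span → s += 11 → s = 11.0000
seg 3 [163.9°–211°] dwell: s stays 11.0000
seg 4 [211°–258.7°] cycloidal, h=11: θ=234° here. β=23, B=47.7. 11·(0.4822 − sin(2π·0.4822)/(2π)) = 5.1084 → s = 16.1084
radial distance = base radius + s = 49 + 16.1084 = 65.1084

65.1084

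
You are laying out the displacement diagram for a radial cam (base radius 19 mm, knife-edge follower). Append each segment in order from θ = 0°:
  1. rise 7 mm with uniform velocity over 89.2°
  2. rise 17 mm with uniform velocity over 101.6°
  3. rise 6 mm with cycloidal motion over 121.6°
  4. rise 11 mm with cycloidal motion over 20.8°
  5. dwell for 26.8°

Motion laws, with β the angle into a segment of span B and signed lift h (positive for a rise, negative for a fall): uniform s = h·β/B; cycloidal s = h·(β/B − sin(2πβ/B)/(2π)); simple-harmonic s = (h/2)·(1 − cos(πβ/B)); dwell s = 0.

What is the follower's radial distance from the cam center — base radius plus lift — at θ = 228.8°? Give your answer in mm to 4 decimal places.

seg 1 [0°–89.2°] uniform, h=7: full span → s += 7 → s = 7.0000
seg 2 [89.2°–190.8°] uniform, h=17: full span → s += 17 → s = 24.0000
seg 3 [190.8°–312.4°] cycloidal, h=6: θ=228.8° here. β=38, B=121.6. 6·(0.3125 − sin(2π·0.3125)/(2π)) = 0.9928 → s = 24.9928
radial distance = base radius + s = 19 + 24.9928 = 43.9928

43.9928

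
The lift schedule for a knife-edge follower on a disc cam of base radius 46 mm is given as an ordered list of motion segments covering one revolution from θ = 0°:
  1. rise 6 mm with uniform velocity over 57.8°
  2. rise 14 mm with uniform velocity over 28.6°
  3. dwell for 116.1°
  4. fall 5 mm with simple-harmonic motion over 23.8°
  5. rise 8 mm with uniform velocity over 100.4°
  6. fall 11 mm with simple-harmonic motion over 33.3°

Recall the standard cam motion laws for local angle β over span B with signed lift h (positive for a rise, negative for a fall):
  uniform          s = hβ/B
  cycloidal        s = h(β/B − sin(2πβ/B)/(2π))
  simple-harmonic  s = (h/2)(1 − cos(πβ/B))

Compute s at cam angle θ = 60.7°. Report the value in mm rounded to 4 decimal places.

seg 1 [0°–57.8°] uniform, h=6: full span → s += 6 → s = 6.0000
seg 2 [57.8°–86.4°] uniform, h=14: θ=60.7° here. β=2.9, B=28.6. 14·2.9/28.6 = 1.4196 → s = 7.4196

7.4196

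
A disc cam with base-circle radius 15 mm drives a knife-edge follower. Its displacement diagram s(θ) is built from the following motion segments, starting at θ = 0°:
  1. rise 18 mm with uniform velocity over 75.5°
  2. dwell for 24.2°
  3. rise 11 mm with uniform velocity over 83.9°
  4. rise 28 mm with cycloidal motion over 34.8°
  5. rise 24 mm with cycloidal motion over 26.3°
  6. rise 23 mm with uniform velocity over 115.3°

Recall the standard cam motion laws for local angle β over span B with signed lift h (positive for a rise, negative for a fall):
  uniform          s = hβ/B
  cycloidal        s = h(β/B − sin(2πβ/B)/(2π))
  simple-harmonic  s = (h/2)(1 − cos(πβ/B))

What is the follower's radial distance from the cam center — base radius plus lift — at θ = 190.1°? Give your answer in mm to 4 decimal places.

seg 1 [0°–75.5°] uniform, h=18: full span → s += 18 → s = 18.0000
seg 2 [75.5°–99.7°] dwell: s stays 18.0000
seg 3 [99.7°–183.6°] uniform, h=11: full span → s += 11 → s = 29.0000
seg 4 [183.6°–218.4°] cycloidal, h=28: θ=190.1° here. β=6.5, B=34.8. 28·(0.1868 − sin(2π·0.1868)/(2π)) = 1.1205 → s = 30.1205
radial distance = base radius + s = 15 + 30.1205 = 45.1205

45.1205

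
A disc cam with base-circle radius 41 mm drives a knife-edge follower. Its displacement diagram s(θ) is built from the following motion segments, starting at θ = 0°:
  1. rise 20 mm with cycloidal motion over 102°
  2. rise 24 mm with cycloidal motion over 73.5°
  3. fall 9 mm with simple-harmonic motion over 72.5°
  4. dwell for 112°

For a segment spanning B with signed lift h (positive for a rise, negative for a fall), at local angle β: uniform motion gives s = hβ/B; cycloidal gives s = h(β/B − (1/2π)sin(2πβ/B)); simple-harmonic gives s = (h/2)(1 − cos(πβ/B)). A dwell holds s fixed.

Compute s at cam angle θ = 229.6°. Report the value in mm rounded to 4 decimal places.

seg 1 [0°–102°] cycloidal, h=20: full span → s += 20 → s = 20.0000
seg 2 [102°–175.5°] cycloidal, h=24: full span → s += 24 → s = 44.0000
seg 3 [175.5°–248°] simple-harmonic, h=-9: θ=229.6° here. β=54.1, B=72.5. -9/2·(1 − cos(π·0.7462)) = -7.6438 → s = 36.3562

36.3562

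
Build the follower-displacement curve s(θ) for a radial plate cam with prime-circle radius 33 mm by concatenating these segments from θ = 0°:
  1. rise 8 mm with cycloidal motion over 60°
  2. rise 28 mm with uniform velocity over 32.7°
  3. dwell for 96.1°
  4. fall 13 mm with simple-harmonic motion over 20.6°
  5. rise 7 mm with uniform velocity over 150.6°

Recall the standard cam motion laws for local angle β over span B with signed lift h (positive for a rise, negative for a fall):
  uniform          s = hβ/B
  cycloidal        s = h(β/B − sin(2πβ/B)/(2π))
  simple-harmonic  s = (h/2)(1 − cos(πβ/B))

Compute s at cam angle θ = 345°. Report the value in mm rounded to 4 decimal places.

seg 1 [0°–60°] cycloidal, h=8: full span → s += 8 → s = 8.0000
seg 2 [60°–92.7°] uniform, h=28: full span → s += 28 → s = 36.0000
seg 3 [92.7°–188.8°] dwell: s stays 36.0000
seg 4 [188.8°–209.4°] simple-harmonic, h=-13: full span → s += -13 → s = 23.0000
seg 5 [209.4°–360°] uniform, h=7: θ=345° here. β=135.6, B=150.6. 7·135.6/150.6 = 6.3028 → s = 29.3028

29.3028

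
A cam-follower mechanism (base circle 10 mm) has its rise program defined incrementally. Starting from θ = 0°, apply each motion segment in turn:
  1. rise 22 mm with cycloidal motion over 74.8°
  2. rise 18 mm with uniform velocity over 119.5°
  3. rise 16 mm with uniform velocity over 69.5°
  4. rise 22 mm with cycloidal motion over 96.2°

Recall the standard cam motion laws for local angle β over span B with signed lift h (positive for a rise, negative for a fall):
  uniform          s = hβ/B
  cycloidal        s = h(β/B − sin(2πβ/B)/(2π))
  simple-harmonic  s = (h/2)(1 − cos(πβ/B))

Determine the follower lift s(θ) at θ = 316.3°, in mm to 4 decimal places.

seg 1 [0°–74.8°] cycloidal, h=22: full span → s += 22 → s = 22.0000
seg 2 [74.8°–194.3°] uniform, h=18: full span → s += 18 → s = 40.0000
seg 3 [194.3°–263.8°] uniform, h=16: full span → s += 16 → s = 56.0000
seg 4 [263.8°–360°] cycloidal, h=22: θ=316.3° here. β=52.5, B=96.2. 22·(0.5457 − sin(2π·0.5457)/(2π)) = 12.9987 → s = 68.9987

68.9987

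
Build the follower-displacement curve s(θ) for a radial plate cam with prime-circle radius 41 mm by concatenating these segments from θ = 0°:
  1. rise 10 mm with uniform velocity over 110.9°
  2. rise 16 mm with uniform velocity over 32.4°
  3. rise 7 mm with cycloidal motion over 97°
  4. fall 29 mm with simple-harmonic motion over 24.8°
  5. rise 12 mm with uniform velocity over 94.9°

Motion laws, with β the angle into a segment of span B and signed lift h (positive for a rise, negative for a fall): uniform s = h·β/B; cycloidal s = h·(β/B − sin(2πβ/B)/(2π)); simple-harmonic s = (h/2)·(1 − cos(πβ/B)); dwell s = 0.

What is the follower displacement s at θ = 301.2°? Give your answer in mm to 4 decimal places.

seg 1 [0°–110.9°] uniform, h=10: full span → s += 10 → s = 10.0000
seg 2 [110.9°–143.3°] uniform, h=16: full span → s += 16 → s = 26.0000
seg 3 [143.3°–240.3°] cycloidal, h=7: full span → s += 7 → s = 33.0000
seg 4 [240.3°–265.1°] simple-harmonic, h=-29: full span → s += -29 → s = 4.0000
seg 5 [265.1°–360°] uniform, h=12: θ=301.2° here. β=36.1, B=94.9. 12·36.1/94.9 = 4.5648 → s = 8.5648

8.5648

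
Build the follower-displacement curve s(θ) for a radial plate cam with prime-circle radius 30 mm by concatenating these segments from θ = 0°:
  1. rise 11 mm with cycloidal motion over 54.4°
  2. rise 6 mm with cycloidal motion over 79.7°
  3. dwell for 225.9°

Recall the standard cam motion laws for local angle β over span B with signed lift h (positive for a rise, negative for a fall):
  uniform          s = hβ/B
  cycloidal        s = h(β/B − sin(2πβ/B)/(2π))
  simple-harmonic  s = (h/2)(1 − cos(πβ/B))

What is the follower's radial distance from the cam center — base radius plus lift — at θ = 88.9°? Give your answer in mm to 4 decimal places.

seg 1 [0°–54.4°] cycloidal, h=11: full span → s += 11 → s = 11.0000
seg 2 [54.4°–134.1°] cycloidal, h=6: θ=88.9° here. β=34.5, B=79.7. 6·(0.4329 − sin(2π·0.4329)/(2π)) = 2.2063 → s = 13.2063
radial distance = base radius + s = 30 + 13.2063 = 43.2063

43.2063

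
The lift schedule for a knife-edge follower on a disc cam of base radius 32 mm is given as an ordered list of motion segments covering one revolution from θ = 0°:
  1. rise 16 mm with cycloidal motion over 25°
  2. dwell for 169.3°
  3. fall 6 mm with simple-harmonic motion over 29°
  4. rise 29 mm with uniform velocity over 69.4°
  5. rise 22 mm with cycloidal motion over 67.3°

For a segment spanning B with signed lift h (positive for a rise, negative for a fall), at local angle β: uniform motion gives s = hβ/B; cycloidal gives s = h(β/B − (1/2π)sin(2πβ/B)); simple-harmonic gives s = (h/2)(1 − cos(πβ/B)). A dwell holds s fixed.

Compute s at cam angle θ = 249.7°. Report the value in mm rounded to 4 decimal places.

seg 1 [0°–25°] cycloidal, h=16: full span → s += 16 → s = 16.0000
seg 2 [25°–194.3°] dwell: s stays 16.0000
seg 3 [194.3°–223.3°] simple-harmonic, h=-6: full span → s += -6 → s = 10.0000
seg 4 [223.3°–292.7°] uniform, h=29: θ=249.7° here. β=26.4, B=69.4. 29·26.4/69.4 = 11.0317 → s = 21.0317

21.0317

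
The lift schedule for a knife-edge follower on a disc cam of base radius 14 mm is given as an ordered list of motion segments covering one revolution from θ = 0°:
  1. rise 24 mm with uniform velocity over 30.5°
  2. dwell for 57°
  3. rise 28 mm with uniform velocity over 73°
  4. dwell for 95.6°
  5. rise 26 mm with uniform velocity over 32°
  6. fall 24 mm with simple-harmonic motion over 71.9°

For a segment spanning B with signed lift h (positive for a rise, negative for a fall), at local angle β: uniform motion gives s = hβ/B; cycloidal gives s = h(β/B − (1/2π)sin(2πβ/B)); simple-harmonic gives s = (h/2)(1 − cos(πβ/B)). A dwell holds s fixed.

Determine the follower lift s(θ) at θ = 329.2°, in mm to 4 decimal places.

seg 1 [0°–30.5°] uniform, h=24: full span → s += 24 → s = 24.0000
seg 2 [30.5°–87.5°] dwell: s stays 24.0000
seg 3 [87.5°–160.5°] uniform, h=28: full span → s += 28 → s = 52.0000
seg 4 [160.5°–256.1°] dwell: s stays 52.0000
seg 5 [256.1°–288.1°] uniform, h=26: full span → s += 26 → s = 78.0000
seg 6 [288.1°–360°] simple-harmonic, h=-24: θ=329.2° here. β=41.1, B=71.9. -24/2·(1 − cos(π·0.5716)) = -14.6776 → s = 63.3224

63.3224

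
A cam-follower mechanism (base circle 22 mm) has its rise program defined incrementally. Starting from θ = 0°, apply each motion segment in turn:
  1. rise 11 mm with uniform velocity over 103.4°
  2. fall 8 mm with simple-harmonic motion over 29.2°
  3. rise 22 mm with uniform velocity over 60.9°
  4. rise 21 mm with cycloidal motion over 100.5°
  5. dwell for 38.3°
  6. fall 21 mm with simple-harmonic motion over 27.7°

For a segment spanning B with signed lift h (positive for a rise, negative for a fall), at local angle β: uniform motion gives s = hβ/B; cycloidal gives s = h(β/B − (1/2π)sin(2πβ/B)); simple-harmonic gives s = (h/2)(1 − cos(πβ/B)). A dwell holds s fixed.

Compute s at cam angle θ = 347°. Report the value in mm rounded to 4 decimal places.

seg 1 [0°–103.4°] uniform, h=11: full span → s += 11 → s = 11.0000
seg 2 [103.4°–132.6°] simple-harmonic, h=-8: full span → s += -8 → s = 3.0000
seg 3 [132.6°–193.5°] uniform, h=22: full span → s += 22 → s = 25.0000
seg 4 [193.5°–294°] cycloidal, h=21: full span → s += 21 → s = 46.0000
seg 5 [294°–332.3°] dwell: s stays 46.0000
seg 6 [332.3°–360°] simple-harmonic, h=-21: θ=347° here. β=14.7, B=27.7. -21/2·(1 − cos(π·0.5307)) = -11.5107 → s = 34.4893

34.4893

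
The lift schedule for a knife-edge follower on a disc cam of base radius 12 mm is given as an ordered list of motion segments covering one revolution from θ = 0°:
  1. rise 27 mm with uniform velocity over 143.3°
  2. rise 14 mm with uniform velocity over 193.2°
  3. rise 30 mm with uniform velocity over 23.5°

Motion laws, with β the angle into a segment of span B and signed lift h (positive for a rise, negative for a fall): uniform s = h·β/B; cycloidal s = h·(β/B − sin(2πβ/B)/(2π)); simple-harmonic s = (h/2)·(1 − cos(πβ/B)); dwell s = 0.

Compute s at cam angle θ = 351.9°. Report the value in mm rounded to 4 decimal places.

seg 1 [0°–143.3°] uniform, h=27: full span → s += 27 → s = 27.0000
seg 2 [143.3°–336.5°] uniform, h=14: full span → s += 14 → s = 41.0000
seg 3 [336.5°–360°] uniform, h=30: θ=351.9° here. β=15.4, B=23.5. 30·15.4/23.5 = 19.6596 → s = 60.6596

60.6596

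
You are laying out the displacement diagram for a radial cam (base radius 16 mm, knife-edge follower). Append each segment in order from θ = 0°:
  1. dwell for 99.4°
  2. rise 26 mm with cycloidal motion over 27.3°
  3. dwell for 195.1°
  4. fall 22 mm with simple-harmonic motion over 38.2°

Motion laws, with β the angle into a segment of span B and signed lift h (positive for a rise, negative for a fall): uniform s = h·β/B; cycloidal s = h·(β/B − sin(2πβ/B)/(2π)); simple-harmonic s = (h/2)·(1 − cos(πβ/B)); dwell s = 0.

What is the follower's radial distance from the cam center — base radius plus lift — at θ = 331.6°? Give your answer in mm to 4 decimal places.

seg 1 [0°–99.4°] dwell: s stays 0.0000
seg 2 [99.4°–126.7°] cycloidal, h=26: full span → s += 26 → s = 26.0000
seg 3 [126.7°–321.8°] dwell: s stays 26.0000
seg 4 [321.8°–360°] simple-harmonic, h=-22: θ=331.6° here. β=9.8, B=38.2. -22/2·(1 − cos(π·0.2565)) = -3.3834 → s = 22.6166
radial distance = base radius + s = 16 + 22.6166 = 38.6166

38.6166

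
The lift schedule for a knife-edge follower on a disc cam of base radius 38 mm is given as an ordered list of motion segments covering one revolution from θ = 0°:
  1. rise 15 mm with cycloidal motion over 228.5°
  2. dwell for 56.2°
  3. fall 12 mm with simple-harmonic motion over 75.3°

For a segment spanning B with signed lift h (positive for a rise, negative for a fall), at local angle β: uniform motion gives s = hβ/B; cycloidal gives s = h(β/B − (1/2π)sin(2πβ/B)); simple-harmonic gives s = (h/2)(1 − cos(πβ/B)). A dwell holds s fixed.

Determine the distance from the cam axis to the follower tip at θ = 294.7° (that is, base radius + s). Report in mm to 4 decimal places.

seg 1 [0°–228.5°] cycloidal, h=15: full span → s += 15 → s = 15.0000
seg 2 [228.5°–284.7°] dwell: s stays 15.0000
seg 3 [284.7°–360°] simple-harmonic, h=-12: θ=294.7° here. β=10, B=75.3. -12/2·(1 − cos(π·0.1328)) = -0.5147 → s = 14.4853
radial distance = base radius + s = 38 + 14.4853 = 52.4853

52.4853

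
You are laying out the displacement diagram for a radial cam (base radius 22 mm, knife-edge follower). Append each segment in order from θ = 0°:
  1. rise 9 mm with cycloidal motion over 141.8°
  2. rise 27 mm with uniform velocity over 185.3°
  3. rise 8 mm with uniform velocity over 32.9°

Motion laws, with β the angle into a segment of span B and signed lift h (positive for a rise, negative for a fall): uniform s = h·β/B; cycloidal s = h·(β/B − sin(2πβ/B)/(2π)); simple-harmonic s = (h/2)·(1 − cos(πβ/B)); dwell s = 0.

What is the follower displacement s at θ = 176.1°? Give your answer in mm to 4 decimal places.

seg 1 [0°–141.8°] cycloidal, h=9: full span → s += 9 → s = 9.0000
seg 2 [141.8°–327.1°] uniform, h=27: θ=176.1° here. β=34.3, B=185.3. 27·34.3/185.3 = 4.9978 → s = 13.9978

13.9978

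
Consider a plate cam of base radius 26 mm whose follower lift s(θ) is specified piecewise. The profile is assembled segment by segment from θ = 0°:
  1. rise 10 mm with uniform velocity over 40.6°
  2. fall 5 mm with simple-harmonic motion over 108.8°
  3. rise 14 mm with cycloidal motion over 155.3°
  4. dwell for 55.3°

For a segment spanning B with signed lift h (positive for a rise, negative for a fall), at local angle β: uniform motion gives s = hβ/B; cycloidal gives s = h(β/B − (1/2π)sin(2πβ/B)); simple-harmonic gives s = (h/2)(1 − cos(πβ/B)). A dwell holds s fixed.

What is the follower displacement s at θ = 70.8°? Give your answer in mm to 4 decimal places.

seg 1 [0°–40.6°] uniform, h=10: full span → s += 10 → s = 10.0000
seg 2 [40.6°–149.4°] simple-harmonic, h=-5: θ=70.8° here. β=30.2, B=108.8. -5/2·(1 − cos(π·0.2776)) = -0.8918 → s = 9.1082

9.1082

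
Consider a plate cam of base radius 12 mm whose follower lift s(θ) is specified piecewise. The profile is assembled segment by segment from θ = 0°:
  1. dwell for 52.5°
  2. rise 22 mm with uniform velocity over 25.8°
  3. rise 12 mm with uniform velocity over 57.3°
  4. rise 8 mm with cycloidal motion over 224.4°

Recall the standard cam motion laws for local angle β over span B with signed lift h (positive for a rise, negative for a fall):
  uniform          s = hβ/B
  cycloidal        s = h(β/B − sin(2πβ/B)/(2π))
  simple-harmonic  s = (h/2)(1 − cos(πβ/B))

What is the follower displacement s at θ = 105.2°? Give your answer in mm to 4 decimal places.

seg 1 [0°–52.5°] dwell: s stays 0.0000
seg 2 [52.5°–78.3°] uniform, h=22: full span → s += 22 → s = 22.0000
seg 3 [78.3°–135.6°] uniform, h=12: θ=105.2° here. β=26.9, B=57.3. 12·26.9/57.3 = 5.6335 → s = 27.6335

27.6335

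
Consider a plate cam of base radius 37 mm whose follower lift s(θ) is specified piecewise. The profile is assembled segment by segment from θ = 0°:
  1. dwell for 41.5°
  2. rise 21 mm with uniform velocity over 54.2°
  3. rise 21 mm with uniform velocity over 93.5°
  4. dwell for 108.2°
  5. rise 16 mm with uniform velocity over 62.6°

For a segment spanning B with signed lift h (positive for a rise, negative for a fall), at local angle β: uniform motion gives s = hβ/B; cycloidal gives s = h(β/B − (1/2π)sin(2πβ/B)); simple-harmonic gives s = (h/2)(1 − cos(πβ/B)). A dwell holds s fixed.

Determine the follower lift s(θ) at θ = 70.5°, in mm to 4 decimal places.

seg 1 [0°–41.5°] dwell: s stays 0.0000
seg 2 [41.5°–95.7°] uniform, h=21: θ=70.5° here. β=29, B=54.2. 21·29/54.2 = 11.2362 → s = 11.2362

11.2362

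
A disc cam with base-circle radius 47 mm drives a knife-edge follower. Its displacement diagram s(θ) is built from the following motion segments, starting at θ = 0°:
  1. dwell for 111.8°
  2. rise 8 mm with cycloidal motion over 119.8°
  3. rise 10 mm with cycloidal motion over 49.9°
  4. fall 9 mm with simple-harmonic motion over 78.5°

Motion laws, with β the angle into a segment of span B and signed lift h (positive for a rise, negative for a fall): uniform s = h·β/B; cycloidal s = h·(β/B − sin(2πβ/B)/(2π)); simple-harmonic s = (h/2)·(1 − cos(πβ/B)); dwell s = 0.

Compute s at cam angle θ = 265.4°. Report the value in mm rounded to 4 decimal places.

seg 1 [0°–111.8°] dwell: s stays 0.0000
seg 2 [111.8°–231.6°] cycloidal, h=8: full span → s += 8 → s = 8.0000
seg 3 [231.6°–281.5°] cycloidal, h=10: θ=265.4° here. β=33.8, B=49.9. 10·(0.6774 − sin(2π·0.6774)/(2π)) = 8.2022 → s = 16.2022

16.2022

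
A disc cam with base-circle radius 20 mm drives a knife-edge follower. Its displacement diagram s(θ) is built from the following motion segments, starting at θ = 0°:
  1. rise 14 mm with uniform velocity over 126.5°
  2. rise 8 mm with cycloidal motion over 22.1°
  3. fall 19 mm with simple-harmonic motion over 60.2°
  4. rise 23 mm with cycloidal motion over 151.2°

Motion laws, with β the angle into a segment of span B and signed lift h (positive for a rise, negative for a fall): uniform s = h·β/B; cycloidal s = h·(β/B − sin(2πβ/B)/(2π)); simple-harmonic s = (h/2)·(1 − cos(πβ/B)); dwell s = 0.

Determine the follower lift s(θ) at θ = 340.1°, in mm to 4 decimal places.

seg 1 [0°–126.5°] uniform, h=14: full span → s += 14 → s = 14.0000
seg 2 [126.5°–148.6°] cycloidal, h=8: full span → s += 8 → s = 22.0000
seg 3 [148.6°–208.8°] simple-harmonic, h=-19: full span → s += -19 → s = 3.0000
seg 4 [208.8°–360°] cycloidal, h=23: θ=340.1° here. β=131.3, B=151.2. 23·(0.8684 − sin(2π·0.8684)/(2π)) = 22.6666 → s = 25.6666

25.6666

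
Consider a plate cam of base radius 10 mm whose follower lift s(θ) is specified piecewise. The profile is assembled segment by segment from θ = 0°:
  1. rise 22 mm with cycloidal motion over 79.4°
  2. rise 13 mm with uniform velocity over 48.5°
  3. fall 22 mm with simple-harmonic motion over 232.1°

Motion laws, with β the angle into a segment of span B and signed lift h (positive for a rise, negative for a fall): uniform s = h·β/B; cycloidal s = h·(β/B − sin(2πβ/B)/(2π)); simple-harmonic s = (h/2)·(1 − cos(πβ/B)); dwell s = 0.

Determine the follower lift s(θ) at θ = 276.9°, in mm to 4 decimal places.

seg 1 [0°–79.4°] cycloidal, h=22: full span → s += 22 → s = 22.0000
seg 2 [79.4°–127.9°] uniform, h=13: full span → s += 13 → s = 35.0000
seg 3 [127.9°–360°] simple-harmonic, h=-22: θ=276.9° here. β=149, B=232.1. -22/2·(1 − cos(π·0.6420)) = -15.7449 → s = 19.2551

19.2551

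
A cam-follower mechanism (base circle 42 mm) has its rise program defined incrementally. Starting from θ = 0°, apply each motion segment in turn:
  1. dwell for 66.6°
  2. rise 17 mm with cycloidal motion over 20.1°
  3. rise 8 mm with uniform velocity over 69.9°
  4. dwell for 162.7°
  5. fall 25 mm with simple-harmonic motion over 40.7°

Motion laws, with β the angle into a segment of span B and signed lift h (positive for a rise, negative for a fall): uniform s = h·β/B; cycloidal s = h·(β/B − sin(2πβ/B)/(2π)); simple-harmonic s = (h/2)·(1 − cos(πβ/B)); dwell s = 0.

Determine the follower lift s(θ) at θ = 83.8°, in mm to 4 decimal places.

seg 1 [0°–66.6°] dwell: s stays 0.0000
seg 2 [66.6°–86.7°] cycloidal, h=17: θ=83.8° here. β=17.2, B=20.1. 17·(0.8557 − sin(2π·0.8557)/(2π)) = 16.6776 → s = 16.6776

16.6776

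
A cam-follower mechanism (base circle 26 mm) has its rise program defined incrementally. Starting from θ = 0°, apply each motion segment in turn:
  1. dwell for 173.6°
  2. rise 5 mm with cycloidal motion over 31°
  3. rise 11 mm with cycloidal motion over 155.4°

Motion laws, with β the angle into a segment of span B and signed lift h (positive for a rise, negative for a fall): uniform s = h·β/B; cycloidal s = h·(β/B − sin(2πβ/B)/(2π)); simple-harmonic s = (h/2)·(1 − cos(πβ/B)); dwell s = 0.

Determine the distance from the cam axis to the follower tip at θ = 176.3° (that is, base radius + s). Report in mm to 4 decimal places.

seg 1 [0°–173.6°] dwell: s stays 0.0000
seg 2 [173.6°–204.6°] cycloidal, h=5: θ=176.3° here. β=2.7, B=31. 5·(0.0871 − sin(2π·0.0871)/(2π)) = 0.0214 → s = 0.0214
radial distance = base radius + s = 26 + 0.0214 = 26.0214

26.0214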